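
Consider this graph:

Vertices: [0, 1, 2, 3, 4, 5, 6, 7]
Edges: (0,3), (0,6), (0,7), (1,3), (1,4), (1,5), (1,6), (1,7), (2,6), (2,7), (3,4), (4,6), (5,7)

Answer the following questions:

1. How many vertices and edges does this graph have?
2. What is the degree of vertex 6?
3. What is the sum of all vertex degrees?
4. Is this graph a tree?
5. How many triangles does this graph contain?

Count: 8 vertices, 13 edges.
Vertex 6 has neighbors [0, 1, 2, 4], degree = 4.
Handshaking lemma: 2 * 13 = 26.
A tree on 8 vertices has 7 edges. This graph has 13 edges (6 extra). Not a tree.
Number of triangles = 3.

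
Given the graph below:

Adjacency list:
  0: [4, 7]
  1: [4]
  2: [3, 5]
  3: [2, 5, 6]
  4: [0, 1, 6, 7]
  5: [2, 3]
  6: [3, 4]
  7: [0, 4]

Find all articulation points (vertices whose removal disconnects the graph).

An articulation point is a vertex whose removal disconnects the graph.
Articulation points: [3, 4, 6]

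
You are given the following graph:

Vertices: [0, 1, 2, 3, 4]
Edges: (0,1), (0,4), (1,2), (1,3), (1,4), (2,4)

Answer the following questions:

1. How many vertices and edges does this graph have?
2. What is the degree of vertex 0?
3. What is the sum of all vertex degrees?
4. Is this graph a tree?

Count: 5 vertices, 6 edges.
Vertex 0 has neighbors [1, 4], degree = 2.
Handshaking lemma: 2 * 6 = 12.
A tree on 5 vertices has 4 edges. This graph has 6 edges (2 extra). Not a tree.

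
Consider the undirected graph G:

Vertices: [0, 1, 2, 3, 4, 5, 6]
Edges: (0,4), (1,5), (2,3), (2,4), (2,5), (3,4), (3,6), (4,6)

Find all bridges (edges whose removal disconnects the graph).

A bridge is an edge whose removal increases the number of connected components.
Bridges found: (0,4), (1,5), (2,5)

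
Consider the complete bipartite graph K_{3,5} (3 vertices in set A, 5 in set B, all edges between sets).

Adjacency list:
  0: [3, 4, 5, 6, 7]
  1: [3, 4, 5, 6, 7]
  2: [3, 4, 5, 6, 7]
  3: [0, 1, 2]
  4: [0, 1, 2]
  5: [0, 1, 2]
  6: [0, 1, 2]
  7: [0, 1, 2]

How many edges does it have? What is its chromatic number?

K_{3,5} has 3 * 5 = 15 edges.
Bipartite graphs have chromatic number 2 (color each partition differently).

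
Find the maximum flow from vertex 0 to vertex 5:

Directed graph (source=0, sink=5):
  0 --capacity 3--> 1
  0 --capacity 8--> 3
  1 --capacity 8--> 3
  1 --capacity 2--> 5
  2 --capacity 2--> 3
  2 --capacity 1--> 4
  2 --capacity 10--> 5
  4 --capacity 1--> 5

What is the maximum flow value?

Computing max flow:
  Flow on (0->1): 2/3
  Flow on (1->5): 2/2
Maximum flow = 2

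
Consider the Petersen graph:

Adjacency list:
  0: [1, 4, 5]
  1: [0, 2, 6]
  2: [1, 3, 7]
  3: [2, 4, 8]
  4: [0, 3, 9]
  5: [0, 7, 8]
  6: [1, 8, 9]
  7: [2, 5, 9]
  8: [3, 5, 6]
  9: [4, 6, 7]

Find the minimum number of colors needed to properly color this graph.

The Petersen graph contains odd cycles (e.g. the outer 5-cycle), so chi >= 3.
A proper 3-coloring exists (it is a well-known 3-chromatic graph).
Chromatic number = 3.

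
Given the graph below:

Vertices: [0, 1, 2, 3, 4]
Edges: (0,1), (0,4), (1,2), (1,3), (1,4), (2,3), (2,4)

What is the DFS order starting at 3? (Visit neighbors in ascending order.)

DFS from vertex 3 (neighbors processed in ascending order):
Visit order: 3, 1, 0, 4, 2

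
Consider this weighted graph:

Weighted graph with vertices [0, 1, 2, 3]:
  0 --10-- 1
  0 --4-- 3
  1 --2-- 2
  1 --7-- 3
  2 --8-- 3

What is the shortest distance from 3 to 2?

Using Dijkstra's algorithm from vertex 3:
Shortest path: 3 -> 2
Total weight: 8 = 8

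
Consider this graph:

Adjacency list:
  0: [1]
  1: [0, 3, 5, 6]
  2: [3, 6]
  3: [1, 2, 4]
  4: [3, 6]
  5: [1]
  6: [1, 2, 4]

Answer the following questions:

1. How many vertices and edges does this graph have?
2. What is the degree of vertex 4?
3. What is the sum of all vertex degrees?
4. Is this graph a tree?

Count: 7 vertices, 8 edges.
Vertex 4 has neighbors [3, 6], degree = 2.
Handshaking lemma: 2 * 8 = 16.
A tree on 7 vertices has 6 edges. This graph has 8 edges (2 extra). Not a tree.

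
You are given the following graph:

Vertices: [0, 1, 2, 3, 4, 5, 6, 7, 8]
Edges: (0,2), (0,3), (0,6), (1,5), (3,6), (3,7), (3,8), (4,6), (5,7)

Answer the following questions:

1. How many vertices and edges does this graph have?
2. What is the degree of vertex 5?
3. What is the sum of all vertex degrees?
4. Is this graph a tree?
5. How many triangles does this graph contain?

Count: 9 vertices, 9 edges.
Vertex 5 has neighbors [1, 7], degree = 2.
Handshaking lemma: 2 * 9 = 18.
A tree on 9 vertices has 8 edges. This graph has 9 edges (1 extra). Not a tree.
Number of triangles = 1.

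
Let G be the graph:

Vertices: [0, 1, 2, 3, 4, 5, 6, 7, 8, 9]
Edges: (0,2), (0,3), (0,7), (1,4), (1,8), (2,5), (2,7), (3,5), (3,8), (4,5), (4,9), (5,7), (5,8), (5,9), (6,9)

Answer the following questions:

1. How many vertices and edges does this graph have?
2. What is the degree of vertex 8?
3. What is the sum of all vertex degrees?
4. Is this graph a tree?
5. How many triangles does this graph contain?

Count: 10 vertices, 15 edges.
Vertex 8 has neighbors [1, 3, 5], degree = 3.
Handshaking lemma: 2 * 15 = 30.
A tree on 10 vertices has 9 edges. This graph has 15 edges (6 extra). Not a tree.
Number of triangles = 4.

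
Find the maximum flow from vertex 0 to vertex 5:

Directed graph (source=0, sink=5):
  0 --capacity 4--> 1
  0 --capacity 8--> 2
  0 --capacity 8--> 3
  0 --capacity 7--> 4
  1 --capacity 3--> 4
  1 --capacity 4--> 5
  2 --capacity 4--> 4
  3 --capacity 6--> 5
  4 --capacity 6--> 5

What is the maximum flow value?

Computing max flow:
  Flow on (0->1): 4/4
  Flow on (0->2): 4/8
  Flow on (0->3): 6/8
  Flow on (0->4): 2/7
  Flow on (1->5): 4/4
  Flow on (2->4): 4/4
  Flow on (3->5): 6/6
  Flow on (4->5): 6/6
Maximum flow = 16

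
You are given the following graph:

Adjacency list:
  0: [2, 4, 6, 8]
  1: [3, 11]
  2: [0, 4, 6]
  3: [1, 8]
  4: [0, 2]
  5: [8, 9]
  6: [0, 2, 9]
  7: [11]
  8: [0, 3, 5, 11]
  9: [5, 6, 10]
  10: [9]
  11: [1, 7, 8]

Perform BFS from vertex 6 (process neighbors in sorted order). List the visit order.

BFS from vertex 6 (neighbors processed in ascending order):
Visit order: 6, 0, 2, 9, 4, 8, 5, 10, 3, 11, 1, 7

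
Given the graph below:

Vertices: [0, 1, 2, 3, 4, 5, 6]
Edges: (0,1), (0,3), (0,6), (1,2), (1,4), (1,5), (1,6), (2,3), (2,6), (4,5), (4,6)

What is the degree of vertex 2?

Vertex 2 has neighbors [1, 3, 6], so deg(2) = 3.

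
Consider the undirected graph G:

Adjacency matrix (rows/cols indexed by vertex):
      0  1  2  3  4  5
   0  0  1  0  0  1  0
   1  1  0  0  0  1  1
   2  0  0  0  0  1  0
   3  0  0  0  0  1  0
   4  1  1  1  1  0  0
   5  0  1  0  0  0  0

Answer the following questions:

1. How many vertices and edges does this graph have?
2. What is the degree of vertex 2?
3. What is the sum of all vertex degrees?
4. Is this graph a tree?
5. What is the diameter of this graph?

Count: 6 vertices, 6 edges.
Vertex 2 has neighbors [4], degree = 1.
Handshaking lemma: 2 * 6 = 12.
A tree on 6 vertices has 5 edges. This graph has 6 edges (1 extra). Not a tree.
Diameter (longest shortest path) = 3.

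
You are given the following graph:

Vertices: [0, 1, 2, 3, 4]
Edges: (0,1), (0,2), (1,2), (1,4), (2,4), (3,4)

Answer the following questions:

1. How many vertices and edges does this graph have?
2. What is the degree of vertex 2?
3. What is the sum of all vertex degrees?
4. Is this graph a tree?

Count: 5 vertices, 6 edges.
Vertex 2 has neighbors [0, 1, 4], degree = 3.
Handshaking lemma: 2 * 6 = 12.
A tree on 5 vertices has 4 edges. This graph has 6 edges (2 extra). Not a tree.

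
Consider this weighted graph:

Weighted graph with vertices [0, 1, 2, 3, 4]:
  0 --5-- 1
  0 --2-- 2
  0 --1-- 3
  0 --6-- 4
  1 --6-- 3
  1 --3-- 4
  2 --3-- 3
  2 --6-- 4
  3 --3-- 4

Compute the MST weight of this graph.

Applying Kruskal's algorithm (sort edges by weight, add if no cycle):
  Add (0,3) w=1
  Add (0,2) w=2
  Add (1,4) w=3
  Skip (2,3) w=3 (creates cycle)
  Add (3,4) w=3
  Skip (0,1) w=5 (creates cycle)
  Skip (0,4) w=6 (creates cycle)
  Skip (1,3) w=6 (creates cycle)
  Skip (2,4) w=6 (creates cycle)
MST weight = 9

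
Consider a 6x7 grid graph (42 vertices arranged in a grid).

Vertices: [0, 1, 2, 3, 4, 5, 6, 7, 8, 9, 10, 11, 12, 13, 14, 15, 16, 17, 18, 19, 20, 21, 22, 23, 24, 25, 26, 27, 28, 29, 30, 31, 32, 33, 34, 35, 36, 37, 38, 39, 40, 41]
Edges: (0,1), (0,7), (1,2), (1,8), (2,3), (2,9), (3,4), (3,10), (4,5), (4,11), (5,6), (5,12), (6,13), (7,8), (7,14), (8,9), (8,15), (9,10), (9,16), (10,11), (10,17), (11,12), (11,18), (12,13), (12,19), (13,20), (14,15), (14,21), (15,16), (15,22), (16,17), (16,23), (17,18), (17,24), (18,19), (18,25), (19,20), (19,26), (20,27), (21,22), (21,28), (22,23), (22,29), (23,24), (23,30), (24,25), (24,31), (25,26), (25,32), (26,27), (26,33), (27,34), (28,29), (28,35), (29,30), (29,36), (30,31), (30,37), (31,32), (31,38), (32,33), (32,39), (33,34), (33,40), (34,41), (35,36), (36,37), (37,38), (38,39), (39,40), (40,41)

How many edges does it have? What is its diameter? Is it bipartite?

A 6x7 grid has 35 vertical edges and 36 horizontal edges.
Total edges = 35 + 36 = 71.
Diameter = (6-1) + (7-1) = 11 (corner to opposite corner).
Grid graphs are bipartite (checkerboard coloring).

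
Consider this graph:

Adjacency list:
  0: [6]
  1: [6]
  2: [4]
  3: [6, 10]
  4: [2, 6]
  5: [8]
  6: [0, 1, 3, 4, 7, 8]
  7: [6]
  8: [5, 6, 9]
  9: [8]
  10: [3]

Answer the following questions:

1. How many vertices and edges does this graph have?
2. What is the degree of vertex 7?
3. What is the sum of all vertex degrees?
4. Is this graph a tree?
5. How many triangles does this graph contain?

Count: 11 vertices, 10 edges.
Vertex 7 has neighbors [6], degree = 1.
Handshaking lemma: 2 * 10 = 20.
A graph is a tree iff it is connected and has exactly n-1 edges. This graph is connected (all 11 vertices in one component) and has 11-1 = 10 edges. It is a tree.
Number of triangles = 0.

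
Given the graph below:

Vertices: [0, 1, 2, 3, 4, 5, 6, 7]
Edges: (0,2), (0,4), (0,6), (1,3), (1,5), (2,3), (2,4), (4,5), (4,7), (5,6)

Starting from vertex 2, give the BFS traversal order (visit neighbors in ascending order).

BFS from vertex 2 (neighbors processed in ascending order):
Visit order: 2, 0, 3, 4, 6, 1, 5, 7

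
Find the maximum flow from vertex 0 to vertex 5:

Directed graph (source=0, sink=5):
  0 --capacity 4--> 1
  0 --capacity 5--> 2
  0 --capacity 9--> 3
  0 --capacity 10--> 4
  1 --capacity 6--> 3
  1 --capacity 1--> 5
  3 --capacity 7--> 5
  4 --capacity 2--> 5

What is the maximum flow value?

Computing max flow:
  Flow on (0->1): 1/4
  Flow on (0->3): 7/9
  Flow on (0->4): 2/10
  Flow on (1->5): 1/1
  Flow on (3->5): 7/7
  Flow on (4->5): 2/2
Maximum flow = 10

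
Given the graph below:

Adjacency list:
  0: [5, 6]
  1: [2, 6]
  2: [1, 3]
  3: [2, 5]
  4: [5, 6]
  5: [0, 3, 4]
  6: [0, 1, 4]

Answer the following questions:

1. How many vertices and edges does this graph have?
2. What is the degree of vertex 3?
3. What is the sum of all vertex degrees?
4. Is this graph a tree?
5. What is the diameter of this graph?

Count: 7 vertices, 8 edges.
Vertex 3 has neighbors [2, 5], degree = 2.
Handshaking lemma: 2 * 8 = 16.
A tree on 7 vertices has 6 edges. This graph has 8 edges (2 extra). Not a tree.
Diameter (longest shortest path) = 3.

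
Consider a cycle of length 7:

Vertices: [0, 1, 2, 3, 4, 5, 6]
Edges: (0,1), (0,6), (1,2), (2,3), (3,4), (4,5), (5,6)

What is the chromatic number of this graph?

This is an odd cycle (C_7). Odd cycles are not bipartite (any 2-coloring forces two adjacent vertices to match), and 3 colors suffice.
Chromatic number = 3.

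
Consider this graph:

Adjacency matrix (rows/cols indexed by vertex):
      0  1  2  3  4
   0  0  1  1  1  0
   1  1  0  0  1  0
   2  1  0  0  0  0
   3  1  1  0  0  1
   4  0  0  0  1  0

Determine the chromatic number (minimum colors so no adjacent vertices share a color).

The graph has a maximum clique of size 3 (lower bound on chromatic number).
A valid 3-coloring: {0: 0, 1: 2, 2: 1, 3: 1, 4: 0}.
Chromatic number = 3.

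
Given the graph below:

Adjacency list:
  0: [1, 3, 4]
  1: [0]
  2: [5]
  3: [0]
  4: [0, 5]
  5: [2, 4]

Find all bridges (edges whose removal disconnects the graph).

A bridge is an edge whose removal increases the number of connected components.
Bridges found: (0,1), (0,3), (0,4), (2,5), (4,5)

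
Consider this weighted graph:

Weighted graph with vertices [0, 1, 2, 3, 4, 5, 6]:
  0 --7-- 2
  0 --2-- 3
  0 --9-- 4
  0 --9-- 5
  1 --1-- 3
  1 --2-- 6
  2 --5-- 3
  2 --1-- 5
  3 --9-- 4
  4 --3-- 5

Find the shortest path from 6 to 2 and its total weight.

Using Dijkstra's algorithm from vertex 6:
Shortest path: 6 -> 1 -> 3 -> 2
Total weight: 2 + 1 + 5 = 8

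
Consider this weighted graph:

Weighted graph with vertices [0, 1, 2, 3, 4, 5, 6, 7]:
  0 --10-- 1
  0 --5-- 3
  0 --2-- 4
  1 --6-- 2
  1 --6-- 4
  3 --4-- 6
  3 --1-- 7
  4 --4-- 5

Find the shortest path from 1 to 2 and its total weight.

Using Dijkstra's algorithm from vertex 1:
Shortest path: 1 -> 2
Total weight: 6 = 6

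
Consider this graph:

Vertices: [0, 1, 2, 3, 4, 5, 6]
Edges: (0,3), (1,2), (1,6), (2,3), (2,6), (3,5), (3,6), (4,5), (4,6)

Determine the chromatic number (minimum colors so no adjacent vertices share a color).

The graph has a maximum clique of size 3 (lower bound on chromatic number).
A valid 3-coloring: {0: 1, 1: 0, 2: 2, 3: 0, 4: 0, 5: 1, 6: 1}.
Chromatic number = 3.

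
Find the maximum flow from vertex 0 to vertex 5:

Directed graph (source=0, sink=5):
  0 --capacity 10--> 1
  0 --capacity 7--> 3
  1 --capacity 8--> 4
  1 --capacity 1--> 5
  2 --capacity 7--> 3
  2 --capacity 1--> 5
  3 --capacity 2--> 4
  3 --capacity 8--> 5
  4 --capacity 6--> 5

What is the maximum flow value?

Computing max flow:
  Flow on (0->1): 7/10
  Flow on (0->3): 7/7
  Flow on (1->4): 6/8
  Flow on (1->5): 1/1
  Flow on (3->5): 7/8
  Flow on (4->5): 6/6
Maximum flow = 14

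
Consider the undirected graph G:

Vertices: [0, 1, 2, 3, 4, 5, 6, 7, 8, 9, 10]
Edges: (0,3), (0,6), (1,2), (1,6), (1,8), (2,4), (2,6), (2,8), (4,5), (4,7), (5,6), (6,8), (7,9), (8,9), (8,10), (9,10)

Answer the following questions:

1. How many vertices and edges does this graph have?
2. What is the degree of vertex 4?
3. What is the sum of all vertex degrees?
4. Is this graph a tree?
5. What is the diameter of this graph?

Count: 11 vertices, 16 edges.
Vertex 4 has neighbors [2, 5, 7], degree = 3.
Handshaking lemma: 2 * 16 = 32.
A tree on 11 vertices has 10 edges. This graph has 16 edges (6 extra). Not a tree.
Diameter (longest shortest path) = 5.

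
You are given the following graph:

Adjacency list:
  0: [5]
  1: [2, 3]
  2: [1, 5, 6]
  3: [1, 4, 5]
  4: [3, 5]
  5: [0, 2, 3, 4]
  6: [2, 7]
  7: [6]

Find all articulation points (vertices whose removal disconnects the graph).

An articulation point is a vertex whose removal disconnects the graph.
Articulation points: [2, 5, 6]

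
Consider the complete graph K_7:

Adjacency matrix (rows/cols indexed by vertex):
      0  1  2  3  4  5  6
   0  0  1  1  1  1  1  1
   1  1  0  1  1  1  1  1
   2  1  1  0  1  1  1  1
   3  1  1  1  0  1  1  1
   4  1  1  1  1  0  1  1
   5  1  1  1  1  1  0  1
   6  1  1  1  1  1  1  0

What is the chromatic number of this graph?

In K_7, every vertex is adjacent to every other vertex.
Each vertex needs a unique color.
Chromatic number = 7.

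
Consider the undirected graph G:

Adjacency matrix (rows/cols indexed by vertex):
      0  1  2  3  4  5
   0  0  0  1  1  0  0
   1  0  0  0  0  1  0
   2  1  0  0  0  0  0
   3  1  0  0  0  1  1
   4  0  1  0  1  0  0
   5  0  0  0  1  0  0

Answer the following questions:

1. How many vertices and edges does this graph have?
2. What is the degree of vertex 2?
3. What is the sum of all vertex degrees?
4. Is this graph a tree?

Count: 6 vertices, 5 edges.
Vertex 2 has neighbors [0], degree = 1.
Handshaking lemma: 2 * 5 = 10.
A graph is a tree iff it is connected and has exactly n-1 edges. This graph is connected (all 6 vertices in one component) and has 6-1 = 5 edges. It is a tree.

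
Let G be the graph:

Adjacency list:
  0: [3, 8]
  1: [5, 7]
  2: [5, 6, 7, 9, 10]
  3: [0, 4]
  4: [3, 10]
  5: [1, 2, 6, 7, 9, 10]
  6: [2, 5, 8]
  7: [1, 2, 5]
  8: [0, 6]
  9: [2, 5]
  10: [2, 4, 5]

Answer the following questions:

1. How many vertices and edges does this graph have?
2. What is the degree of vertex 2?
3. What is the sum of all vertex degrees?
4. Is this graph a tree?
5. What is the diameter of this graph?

Count: 11 vertices, 16 edges.
Vertex 2 has neighbors [5, 6, 7, 9, 10], degree = 5.
Handshaking lemma: 2 * 16 = 32.
A tree on 11 vertices has 10 edges. This graph has 16 edges (6 extra). Not a tree.
Diameter (longest shortest path) = 4.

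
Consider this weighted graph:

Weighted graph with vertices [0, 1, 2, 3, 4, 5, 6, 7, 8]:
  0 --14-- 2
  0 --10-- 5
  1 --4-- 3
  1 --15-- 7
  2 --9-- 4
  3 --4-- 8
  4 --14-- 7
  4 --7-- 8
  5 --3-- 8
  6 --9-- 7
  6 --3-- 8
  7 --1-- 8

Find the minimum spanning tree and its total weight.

Applying Kruskal's algorithm (sort edges by weight, add if no cycle):
  Add (7,8) w=1
  Add (5,8) w=3
  Add (6,8) w=3
  Add (1,3) w=4
  Add (3,8) w=4
  Add (4,8) w=7
  Add (2,4) w=9
  Skip (6,7) w=9 (creates cycle)
  Add (0,5) w=10
  Skip (0,2) w=14 (creates cycle)
  Skip (4,7) w=14 (creates cycle)
  Skip (1,7) w=15 (creates cycle)
MST weight = 41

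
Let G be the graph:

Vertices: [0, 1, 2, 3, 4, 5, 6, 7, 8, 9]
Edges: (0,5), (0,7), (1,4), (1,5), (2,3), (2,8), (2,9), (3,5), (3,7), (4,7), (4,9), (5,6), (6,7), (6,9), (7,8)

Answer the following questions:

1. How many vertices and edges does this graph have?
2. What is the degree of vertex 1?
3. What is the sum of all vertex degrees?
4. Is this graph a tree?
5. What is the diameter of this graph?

Count: 10 vertices, 15 edges.
Vertex 1 has neighbors [4, 5], degree = 2.
Handshaking lemma: 2 * 15 = 30.
A tree on 10 vertices has 9 edges. This graph has 15 edges (6 extra). Not a tree.
Diameter (longest shortest path) = 3.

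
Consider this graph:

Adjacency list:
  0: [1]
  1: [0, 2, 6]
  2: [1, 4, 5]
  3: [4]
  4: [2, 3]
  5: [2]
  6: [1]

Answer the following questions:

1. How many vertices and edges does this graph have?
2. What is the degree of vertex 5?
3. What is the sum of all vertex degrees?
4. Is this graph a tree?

Count: 7 vertices, 6 edges.
Vertex 5 has neighbors [2], degree = 1.
Handshaking lemma: 2 * 6 = 12.
A graph is a tree iff it is connected and has exactly n-1 edges. This graph is connected (all 7 vertices in one component) and has 7-1 = 6 edges. It is a tree.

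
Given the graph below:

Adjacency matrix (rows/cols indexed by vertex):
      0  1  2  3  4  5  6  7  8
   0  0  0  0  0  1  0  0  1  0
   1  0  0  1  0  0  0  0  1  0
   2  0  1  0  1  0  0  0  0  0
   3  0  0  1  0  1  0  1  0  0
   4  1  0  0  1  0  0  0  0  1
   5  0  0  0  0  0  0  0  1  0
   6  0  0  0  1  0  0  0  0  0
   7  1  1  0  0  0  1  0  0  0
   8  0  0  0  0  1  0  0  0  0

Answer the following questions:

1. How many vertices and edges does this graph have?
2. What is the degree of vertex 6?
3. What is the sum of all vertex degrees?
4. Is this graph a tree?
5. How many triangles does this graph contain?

Count: 9 vertices, 9 edges.
Vertex 6 has neighbors [3], degree = 1.
Handshaking lemma: 2 * 9 = 18.
A tree on 9 vertices has 8 edges. This graph has 9 edges (1 extra). Not a tree.
Number of triangles = 0.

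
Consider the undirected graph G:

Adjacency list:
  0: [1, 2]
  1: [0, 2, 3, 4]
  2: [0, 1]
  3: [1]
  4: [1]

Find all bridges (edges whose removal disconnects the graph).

A bridge is an edge whose removal increases the number of connected components.
Bridges found: (1,3), (1,4)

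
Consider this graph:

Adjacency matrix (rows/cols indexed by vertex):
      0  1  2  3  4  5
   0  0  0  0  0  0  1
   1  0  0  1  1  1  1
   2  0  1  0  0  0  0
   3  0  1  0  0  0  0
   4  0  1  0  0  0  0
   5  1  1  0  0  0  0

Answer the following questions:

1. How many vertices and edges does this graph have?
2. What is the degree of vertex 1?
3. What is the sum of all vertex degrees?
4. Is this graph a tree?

Count: 6 vertices, 5 edges.
Vertex 1 has neighbors [2, 3, 4, 5], degree = 4.
Handshaking lemma: 2 * 5 = 10.
A graph is a tree iff it is connected and has exactly n-1 edges. This graph is connected (all 6 vertices in one component) and has 6-1 = 5 edges. It is a tree.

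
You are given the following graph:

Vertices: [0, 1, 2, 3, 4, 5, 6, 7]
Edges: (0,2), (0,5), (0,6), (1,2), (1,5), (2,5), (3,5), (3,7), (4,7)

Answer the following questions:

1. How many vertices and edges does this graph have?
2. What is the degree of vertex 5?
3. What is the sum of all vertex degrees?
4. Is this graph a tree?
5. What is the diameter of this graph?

Count: 8 vertices, 9 edges.
Vertex 5 has neighbors [0, 1, 2, 3], degree = 4.
Handshaking lemma: 2 * 9 = 18.
A tree on 8 vertices has 7 edges. This graph has 9 edges (2 extra). Not a tree.
Diameter (longest shortest path) = 5.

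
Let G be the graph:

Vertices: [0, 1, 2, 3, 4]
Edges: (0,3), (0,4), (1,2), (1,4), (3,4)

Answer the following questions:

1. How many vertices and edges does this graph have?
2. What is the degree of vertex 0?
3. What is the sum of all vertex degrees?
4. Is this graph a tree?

Count: 5 vertices, 5 edges.
Vertex 0 has neighbors [3, 4], degree = 2.
Handshaking lemma: 2 * 5 = 10.
A tree on 5 vertices has 4 edges. This graph has 5 edges (1 extra). Not a tree.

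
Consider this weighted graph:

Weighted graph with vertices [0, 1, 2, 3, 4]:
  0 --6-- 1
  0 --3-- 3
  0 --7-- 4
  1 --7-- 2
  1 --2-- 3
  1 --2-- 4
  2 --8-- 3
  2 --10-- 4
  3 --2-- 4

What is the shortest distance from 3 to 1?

Using Dijkstra's algorithm from vertex 3:
Shortest path: 3 -> 1
Total weight: 2 = 2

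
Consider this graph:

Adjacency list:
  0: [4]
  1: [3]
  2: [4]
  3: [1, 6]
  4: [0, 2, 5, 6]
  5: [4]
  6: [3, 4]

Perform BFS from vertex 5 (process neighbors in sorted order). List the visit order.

BFS from vertex 5 (neighbors processed in ascending order):
Visit order: 5, 4, 0, 2, 6, 3, 1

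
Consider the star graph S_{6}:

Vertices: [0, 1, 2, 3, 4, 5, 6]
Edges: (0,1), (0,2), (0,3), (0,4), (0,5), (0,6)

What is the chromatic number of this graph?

S_{6} has one hub adjacent to 6 leaves; leaves are pairwise non-adjacent.
Color the hub 0 and every leaf 1.
Chromatic number = 2.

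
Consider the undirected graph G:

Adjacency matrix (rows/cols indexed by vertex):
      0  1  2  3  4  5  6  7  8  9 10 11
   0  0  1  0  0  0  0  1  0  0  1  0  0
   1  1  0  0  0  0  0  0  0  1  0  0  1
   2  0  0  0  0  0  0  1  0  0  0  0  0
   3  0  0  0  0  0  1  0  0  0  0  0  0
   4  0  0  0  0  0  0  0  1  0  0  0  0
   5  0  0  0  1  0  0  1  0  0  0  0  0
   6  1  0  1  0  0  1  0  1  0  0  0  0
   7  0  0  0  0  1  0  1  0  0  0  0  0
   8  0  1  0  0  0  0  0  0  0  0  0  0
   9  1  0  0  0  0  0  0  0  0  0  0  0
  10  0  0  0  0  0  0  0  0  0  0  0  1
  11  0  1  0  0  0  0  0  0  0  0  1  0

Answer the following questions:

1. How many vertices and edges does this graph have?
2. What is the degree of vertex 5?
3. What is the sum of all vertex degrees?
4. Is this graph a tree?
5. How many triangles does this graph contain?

Count: 12 vertices, 11 edges.
Vertex 5 has neighbors [3, 6], degree = 2.
Handshaking lemma: 2 * 11 = 22.
A graph is a tree iff it is connected and has exactly n-1 edges. This graph is connected (all 12 vertices in one component) and has 12-1 = 11 edges. It is a tree.
Number of triangles = 0.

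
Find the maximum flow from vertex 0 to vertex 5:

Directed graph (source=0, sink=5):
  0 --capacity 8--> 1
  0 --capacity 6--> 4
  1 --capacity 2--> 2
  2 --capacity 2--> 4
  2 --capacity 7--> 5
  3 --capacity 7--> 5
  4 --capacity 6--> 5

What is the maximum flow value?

Computing max flow:
  Flow on (0->1): 2/8
  Flow on (0->4): 6/6
  Flow on (1->2): 2/2
  Flow on (2->5): 2/7
  Flow on (4->5): 6/6
Maximum flow = 8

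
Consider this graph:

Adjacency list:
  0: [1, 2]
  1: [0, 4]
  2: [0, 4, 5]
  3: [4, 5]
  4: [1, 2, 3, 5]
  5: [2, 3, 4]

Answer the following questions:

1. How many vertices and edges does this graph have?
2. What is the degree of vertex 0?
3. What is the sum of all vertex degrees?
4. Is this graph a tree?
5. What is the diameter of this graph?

Count: 6 vertices, 8 edges.
Vertex 0 has neighbors [1, 2], degree = 2.
Handshaking lemma: 2 * 8 = 16.
A tree on 6 vertices has 5 edges. This graph has 8 edges (3 extra). Not a tree.
Diameter (longest shortest path) = 3.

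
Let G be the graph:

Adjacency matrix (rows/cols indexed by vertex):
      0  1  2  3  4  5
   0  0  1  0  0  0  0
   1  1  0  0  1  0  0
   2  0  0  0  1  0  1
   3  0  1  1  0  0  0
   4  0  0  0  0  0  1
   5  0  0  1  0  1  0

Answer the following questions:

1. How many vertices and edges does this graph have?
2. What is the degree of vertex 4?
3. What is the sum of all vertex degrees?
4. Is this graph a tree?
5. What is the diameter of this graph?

Count: 6 vertices, 5 edges.
Vertex 4 has neighbors [5], degree = 1.
Handshaking lemma: 2 * 5 = 10.
A graph is a tree iff it is connected and has exactly n-1 edges. This graph is connected (all 6 vertices in one component) and has 6-1 = 5 edges. It is a tree.
Diameter (longest shortest path) = 5.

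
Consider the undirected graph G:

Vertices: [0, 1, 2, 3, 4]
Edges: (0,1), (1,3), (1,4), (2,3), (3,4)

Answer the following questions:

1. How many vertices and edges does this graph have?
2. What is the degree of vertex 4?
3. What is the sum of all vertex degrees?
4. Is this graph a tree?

Count: 5 vertices, 5 edges.
Vertex 4 has neighbors [1, 3], degree = 2.
Handshaking lemma: 2 * 5 = 10.
A tree on 5 vertices has 4 edges. This graph has 5 edges (1 extra). Not a tree.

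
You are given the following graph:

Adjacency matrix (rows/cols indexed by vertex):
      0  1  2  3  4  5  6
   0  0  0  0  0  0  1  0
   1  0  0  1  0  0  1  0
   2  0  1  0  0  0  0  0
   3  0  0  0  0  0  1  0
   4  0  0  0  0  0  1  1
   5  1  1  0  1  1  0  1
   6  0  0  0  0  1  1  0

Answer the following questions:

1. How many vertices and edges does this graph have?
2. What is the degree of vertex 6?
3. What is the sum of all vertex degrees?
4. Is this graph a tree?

Count: 7 vertices, 7 edges.
Vertex 6 has neighbors [4, 5], degree = 2.
Handshaking lemma: 2 * 7 = 14.
A tree on 7 vertices has 6 edges. This graph has 7 edges (1 extra). Not a tree.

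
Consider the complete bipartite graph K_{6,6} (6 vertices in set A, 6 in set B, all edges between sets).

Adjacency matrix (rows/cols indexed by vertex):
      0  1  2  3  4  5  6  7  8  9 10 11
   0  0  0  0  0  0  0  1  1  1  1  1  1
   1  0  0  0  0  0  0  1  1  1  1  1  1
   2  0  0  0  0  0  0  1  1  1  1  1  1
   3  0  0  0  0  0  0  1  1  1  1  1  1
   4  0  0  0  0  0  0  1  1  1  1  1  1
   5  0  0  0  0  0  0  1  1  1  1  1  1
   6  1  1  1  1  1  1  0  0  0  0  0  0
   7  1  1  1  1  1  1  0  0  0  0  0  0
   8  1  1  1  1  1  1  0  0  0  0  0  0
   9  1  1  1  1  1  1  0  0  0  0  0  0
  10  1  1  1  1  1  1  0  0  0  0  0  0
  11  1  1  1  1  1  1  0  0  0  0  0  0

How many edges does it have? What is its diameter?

K_{6,6} has 6 * 6 = 36 edges.
Any vertex reaches any opposite-side vertex in 1 step; same-side vertices reach in 2 steps via any opposite-side vertex.
Diameter = 2.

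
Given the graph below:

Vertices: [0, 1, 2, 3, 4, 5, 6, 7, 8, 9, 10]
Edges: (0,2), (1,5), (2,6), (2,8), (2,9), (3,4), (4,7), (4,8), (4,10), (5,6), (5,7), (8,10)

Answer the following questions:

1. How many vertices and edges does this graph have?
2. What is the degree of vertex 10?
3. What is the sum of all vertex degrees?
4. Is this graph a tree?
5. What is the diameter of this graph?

Count: 11 vertices, 12 edges.
Vertex 10 has neighbors [4, 8], degree = 2.
Handshaking lemma: 2 * 12 = 24.
A tree on 11 vertices has 10 edges. This graph has 12 edges (2 extra). Not a tree.
Diameter (longest shortest path) = 4.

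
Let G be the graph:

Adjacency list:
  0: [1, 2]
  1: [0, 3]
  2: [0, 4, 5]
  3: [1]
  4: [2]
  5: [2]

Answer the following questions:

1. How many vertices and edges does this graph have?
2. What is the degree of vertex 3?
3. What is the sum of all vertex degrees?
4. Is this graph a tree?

Count: 6 vertices, 5 edges.
Vertex 3 has neighbors [1], degree = 1.
Handshaking lemma: 2 * 5 = 10.
A graph is a tree iff it is connected and has exactly n-1 edges. This graph is connected (all 6 vertices in one component) and has 6-1 = 5 edges. It is a tree.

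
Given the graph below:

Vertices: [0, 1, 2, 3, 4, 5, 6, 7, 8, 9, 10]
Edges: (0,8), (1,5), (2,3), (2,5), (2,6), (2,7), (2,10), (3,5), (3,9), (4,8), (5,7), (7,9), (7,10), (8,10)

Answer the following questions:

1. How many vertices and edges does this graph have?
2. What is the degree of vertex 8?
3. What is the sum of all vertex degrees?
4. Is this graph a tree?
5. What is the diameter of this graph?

Count: 11 vertices, 14 edges.
Vertex 8 has neighbors [0, 4, 10], degree = 3.
Handshaking lemma: 2 * 14 = 28.
A tree on 11 vertices has 10 edges. This graph has 14 edges (4 extra). Not a tree.
Diameter (longest shortest path) = 5.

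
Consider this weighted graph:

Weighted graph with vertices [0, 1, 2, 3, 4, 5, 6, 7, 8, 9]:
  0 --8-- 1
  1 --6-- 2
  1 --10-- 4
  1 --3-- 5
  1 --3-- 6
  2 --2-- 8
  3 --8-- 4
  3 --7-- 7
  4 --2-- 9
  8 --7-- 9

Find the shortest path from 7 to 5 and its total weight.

Using Dijkstra's algorithm from vertex 7:
Shortest path: 7 -> 3 -> 4 -> 1 -> 5
Total weight: 7 + 8 + 10 + 3 = 28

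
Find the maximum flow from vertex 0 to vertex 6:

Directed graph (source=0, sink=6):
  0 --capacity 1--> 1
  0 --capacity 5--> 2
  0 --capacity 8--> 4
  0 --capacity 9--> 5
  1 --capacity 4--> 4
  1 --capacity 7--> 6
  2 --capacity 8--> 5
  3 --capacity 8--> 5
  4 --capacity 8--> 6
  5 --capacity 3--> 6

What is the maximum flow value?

Computing max flow:
  Flow on (0->1): 1/1
  Flow on (0->4): 8/8
  Flow on (0->5): 3/9
  Flow on (1->6): 1/7
  Flow on (4->6): 8/8
  Flow on (5->6): 3/3
Maximum flow = 12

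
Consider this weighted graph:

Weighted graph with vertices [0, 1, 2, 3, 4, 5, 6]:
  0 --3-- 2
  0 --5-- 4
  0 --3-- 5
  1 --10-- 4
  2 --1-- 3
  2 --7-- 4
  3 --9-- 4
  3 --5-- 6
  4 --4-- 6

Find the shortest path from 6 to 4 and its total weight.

Using Dijkstra's algorithm from vertex 6:
Shortest path: 6 -> 4
Total weight: 4 = 4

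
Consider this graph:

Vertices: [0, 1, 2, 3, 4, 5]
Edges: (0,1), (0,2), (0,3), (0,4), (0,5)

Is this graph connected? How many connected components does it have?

Checking connectivity: the graph has 1 connected component(s).
All vertices are reachable from each other. The graph IS connected.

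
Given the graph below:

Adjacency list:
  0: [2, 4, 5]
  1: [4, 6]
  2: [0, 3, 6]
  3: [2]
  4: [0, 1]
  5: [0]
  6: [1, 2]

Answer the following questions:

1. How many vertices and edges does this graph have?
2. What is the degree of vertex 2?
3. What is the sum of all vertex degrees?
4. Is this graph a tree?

Count: 7 vertices, 7 edges.
Vertex 2 has neighbors [0, 3, 6], degree = 3.
Handshaking lemma: 2 * 7 = 14.
A tree on 7 vertices has 6 edges. This graph has 7 edges (1 extra). Not a tree.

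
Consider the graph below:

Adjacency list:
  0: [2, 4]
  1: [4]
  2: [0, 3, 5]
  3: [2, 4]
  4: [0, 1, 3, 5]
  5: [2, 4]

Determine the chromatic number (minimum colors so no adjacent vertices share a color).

The graph has a maximum clique of size 2 (lower bound on chromatic number).
A valid 2-coloring: {0: 1, 1: 1, 2: 0, 3: 1, 4: 0, 5: 1}.
Chromatic number = 2.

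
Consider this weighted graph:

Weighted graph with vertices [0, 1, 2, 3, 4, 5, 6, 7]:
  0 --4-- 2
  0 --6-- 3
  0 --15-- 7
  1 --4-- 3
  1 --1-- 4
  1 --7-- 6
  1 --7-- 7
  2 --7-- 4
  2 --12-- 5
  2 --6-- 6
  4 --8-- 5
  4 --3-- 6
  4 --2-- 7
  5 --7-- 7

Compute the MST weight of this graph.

Applying Kruskal's algorithm (sort edges by weight, add if no cycle):
  Add (1,4) w=1
  Add (4,7) w=2
  Add (4,6) w=3
  Add (0,2) w=4
  Add (1,3) w=4
  Add (0,3) w=6
  Skip (2,6) w=6 (creates cycle)
  Skip (1,7) w=7 (creates cycle)
  Skip (1,6) w=7 (creates cycle)
  Skip (2,4) w=7 (creates cycle)
  Add (5,7) w=7
  Skip (4,5) w=8 (creates cycle)
  Skip (2,5) w=12 (creates cycle)
  Skip (0,7) w=15 (creates cycle)
MST weight = 27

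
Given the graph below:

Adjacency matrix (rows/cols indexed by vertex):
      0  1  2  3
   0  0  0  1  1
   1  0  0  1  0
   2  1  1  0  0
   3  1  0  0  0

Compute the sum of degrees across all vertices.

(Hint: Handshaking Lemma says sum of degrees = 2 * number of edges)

Count edges: 3 edges.
By Handshaking Lemma: sum of degrees = 2 * 3 = 6.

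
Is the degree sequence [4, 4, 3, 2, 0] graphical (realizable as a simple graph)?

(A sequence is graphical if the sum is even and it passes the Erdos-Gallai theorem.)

Sum of degrees = 13. Sum is odd, so the sequence is NOT graphical.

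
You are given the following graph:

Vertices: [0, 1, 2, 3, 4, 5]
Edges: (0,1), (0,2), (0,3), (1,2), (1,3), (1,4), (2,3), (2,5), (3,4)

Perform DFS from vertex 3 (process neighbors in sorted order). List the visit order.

DFS from vertex 3 (neighbors processed in ascending order):
Visit order: 3, 0, 1, 2, 5, 4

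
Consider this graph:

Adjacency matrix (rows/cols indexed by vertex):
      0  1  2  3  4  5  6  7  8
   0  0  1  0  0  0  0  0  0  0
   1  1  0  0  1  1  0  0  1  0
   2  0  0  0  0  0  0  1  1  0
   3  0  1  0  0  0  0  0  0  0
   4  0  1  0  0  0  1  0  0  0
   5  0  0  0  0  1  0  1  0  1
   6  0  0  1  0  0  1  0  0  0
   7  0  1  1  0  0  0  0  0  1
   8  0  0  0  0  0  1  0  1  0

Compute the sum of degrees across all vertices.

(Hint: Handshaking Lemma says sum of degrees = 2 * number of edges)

Count edges: 10 edges.
By Handshaking Lemma: sum of degrees = 2 * 10 = 20.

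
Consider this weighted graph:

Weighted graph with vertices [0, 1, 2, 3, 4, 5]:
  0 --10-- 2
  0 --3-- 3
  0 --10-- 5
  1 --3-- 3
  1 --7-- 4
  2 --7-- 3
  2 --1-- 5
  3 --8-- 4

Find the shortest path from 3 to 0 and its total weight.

Using Dijkstra's algorithm from vertex 3:
Shortest path: 3 -> 0
Total weight: 3 = 3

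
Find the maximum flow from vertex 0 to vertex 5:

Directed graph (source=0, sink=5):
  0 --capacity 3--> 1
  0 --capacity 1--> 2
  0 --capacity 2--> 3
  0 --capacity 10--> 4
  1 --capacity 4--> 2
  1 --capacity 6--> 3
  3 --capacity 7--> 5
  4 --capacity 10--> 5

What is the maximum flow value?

Computing max flow:
  Flow on (0->1): 3/3
  Flow on (0->3): 2/2
  Flow on (0->4): 10/10
  Flow on (1->3): 3/6
  Flow on (3->5): 5/7
  Flow on (4->5): 10/10
Maximum flow = 15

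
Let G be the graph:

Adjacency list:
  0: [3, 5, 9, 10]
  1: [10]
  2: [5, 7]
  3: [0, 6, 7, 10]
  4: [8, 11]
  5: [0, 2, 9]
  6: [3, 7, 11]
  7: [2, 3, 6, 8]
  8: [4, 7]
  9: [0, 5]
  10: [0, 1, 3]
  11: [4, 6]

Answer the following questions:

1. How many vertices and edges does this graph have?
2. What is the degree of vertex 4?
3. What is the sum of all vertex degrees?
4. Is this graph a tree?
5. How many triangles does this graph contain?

Count: 12 vertices, 16 edges.
Vertex 4 has neighbors [8, 11], degree = 2.
Handshaking lemma: 2 * 16 = 32.
A tree on 12 vertices has 11 edges. This graph has 16 edges (5 extra). Not a tree.
Number of triangles = 3.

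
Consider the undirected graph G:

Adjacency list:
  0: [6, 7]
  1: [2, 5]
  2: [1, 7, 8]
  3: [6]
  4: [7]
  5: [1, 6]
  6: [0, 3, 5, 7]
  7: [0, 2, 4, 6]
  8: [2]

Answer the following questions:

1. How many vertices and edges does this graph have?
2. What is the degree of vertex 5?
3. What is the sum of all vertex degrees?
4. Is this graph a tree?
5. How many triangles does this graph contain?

Count: 9 vertices, 10 edges.
Vertex 5 has neighbors [1, 6], degree = 2.
Handshaking lemma: 2 * 10 = 20.
A tree on 9 vertices has 8 edges. This graph has 10 edges (2 extra). Not a tree.
Number of triangles = 1.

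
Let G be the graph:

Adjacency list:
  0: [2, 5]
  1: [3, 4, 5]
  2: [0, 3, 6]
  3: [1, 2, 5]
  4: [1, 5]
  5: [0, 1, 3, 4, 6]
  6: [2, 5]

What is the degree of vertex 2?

Vertex 2 has neighbors [0, 3, 6], so deg(2) = 3.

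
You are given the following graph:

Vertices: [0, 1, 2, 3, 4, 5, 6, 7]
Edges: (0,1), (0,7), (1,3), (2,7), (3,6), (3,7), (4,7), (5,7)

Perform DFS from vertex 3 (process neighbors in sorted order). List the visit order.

DFS from vertex 3 (neighbors processed in ascending order):
Visit order: 3, 1, 0, 7, 2, 4, 5, 6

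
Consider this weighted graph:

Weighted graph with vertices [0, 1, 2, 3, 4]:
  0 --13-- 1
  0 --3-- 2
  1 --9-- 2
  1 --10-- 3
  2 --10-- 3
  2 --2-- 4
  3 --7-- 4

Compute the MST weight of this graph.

Applying Kruskal's algorithm (sort edges by weight, add if no cycle):
  Add (2,4) w=2
  Add (0,2) w=3
  Add (3,4) w=7
  Add (1,2) w=9
  Skip (1,3) w=10 (creates cycle)
  Skip (2,3) w=10 (creates cycle)
  Skip (0,1) w=13 (creates cycle)
MST weight = 21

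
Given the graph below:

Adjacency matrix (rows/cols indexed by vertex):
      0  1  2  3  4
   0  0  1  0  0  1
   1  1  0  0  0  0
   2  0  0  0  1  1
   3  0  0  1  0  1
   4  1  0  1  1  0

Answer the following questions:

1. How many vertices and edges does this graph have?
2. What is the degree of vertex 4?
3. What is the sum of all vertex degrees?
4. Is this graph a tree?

Count: 5 vertices, 5 edges.
Vertex 4 has neighbors [0, 2, 3], degree = 3.
Handshaking lemma: 2 * 5 = 10.
A tree on 5 vertices has 4 edges. This graph has 5 edges (1 extra). Not a tree.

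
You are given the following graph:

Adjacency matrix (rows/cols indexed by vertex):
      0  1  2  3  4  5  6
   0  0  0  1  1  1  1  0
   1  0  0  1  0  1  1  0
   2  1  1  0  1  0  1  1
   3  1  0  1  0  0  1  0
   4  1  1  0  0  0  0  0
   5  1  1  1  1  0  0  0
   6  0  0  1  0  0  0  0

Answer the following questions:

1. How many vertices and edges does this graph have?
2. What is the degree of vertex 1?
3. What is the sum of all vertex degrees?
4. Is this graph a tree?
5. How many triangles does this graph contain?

Count: 7 vertices, 11 edges.
Vertex 1 has neighbors [2, 4, 5], degree = 3.
Handshaking lemma: 2 * 11 = 22.
A tree on 7 vertices has 6 edges. This graph has 11 edges (5 extra). Not a tree.
Number of triangles = 5.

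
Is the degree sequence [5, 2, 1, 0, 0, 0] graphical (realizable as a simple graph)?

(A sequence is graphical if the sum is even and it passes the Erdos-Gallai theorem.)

Sum of degrees = 8. Sum is even but fails Erdos-Gallai. The sequence is NOT graphical.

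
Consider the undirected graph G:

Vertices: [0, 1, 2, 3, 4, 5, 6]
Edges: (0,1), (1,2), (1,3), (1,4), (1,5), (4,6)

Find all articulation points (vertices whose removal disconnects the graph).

An articulation point is a vertex whose removal disconnects the graph.
Articulation points: [1, 4]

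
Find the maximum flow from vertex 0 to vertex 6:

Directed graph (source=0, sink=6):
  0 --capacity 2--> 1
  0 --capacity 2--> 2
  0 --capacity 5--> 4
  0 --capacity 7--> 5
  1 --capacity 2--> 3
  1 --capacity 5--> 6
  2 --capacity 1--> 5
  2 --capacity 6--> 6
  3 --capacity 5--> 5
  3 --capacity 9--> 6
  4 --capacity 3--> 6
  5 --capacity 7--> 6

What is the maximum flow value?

Computing max flow:
  Flow on (0->1): 2/2
  Flow on (0->2): 2/2
  Flow on (0->4): 3/5
  Flow on (0->5): 7/7
  Flow on (1->6): 2/5
  Flow on (2->6): 2/6
  Flow on (4->6): 3/3
  Flow on (5->6): 7/7
Maximum flow = 14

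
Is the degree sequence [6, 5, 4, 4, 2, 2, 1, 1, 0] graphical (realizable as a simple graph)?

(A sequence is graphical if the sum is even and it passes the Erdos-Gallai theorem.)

Sum of degrees = 25. Sum is odd, so the sequence is NOT graphical.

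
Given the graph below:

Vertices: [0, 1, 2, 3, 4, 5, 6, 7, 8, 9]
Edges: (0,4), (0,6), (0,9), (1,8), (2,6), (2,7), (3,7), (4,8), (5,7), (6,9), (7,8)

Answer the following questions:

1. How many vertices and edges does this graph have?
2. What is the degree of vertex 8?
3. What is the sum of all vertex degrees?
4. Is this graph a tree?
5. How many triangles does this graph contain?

Count: 10 vertices, 11 edges.
Vertex 8 has neighbors [1, 4, 7], degree = 3.
Handshaking lemma: 2 * 11 = 22.
A tree on 10 vertices has 9 edges. This graph has 11 edges (2 extra). Not a tree.
Number of triangles = 1.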